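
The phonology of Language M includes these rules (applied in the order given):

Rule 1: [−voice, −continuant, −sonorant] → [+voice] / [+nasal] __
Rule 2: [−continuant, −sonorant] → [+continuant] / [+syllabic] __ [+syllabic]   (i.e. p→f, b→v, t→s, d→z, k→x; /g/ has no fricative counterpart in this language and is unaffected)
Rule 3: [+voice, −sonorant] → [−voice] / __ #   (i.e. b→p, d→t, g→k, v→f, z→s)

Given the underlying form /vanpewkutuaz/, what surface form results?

Rule 1 (post-nasal voicing): /p/ is a voiceless stop immediately after the nasal /n/, so it voices to [b]. /vanpewkutuaz/ → vanbewkutuaz.
Rule 2 (intervocalic spirantization): /t/ is a stop between vowels /u/ and /u/, so it spirantizes to the fricative [s]. /vanbewkutuaz/ → vanbewkusuaz.
Rule 3 (final devoicing): /z/ is a voiced obstruent in word-final position, so it devoices to [s]. /vanbewkusuaz/ → vanbewkusuas.

vanbewkusuas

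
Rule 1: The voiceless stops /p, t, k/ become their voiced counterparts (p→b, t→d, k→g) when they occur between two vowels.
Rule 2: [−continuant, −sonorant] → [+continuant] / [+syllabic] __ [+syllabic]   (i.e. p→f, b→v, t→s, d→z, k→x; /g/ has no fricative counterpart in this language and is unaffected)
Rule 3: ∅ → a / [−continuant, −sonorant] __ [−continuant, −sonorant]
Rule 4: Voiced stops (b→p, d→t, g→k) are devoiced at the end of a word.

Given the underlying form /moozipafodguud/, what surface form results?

Rule 1 (intervocalic voicing): /p/ is a voiceless stop between vowels /i/ and /a/, so it voices to [b]. /moozipafodguud/ → moozibafodguud.
Rule 2 (intervocalic spirantization): /b/ is a stop between vowels /i/ and /a/, so it spirantizes to the fricative [v]. /moozibafodguud/ → moozivafodguud.
Rule 3 (stop-cluster a-epenthesis): /d/ and /g/ form a stop–stop cluster, so [a] is inserted between them. /moozivafodguud/ → moozivafodaguud.
Rule 4 (final devoicing): /d/ is a voiced stop in word-final position, so it devoices to [t]. /moozivafodaguud/ → moozivafodaguut.

moozivafodaguut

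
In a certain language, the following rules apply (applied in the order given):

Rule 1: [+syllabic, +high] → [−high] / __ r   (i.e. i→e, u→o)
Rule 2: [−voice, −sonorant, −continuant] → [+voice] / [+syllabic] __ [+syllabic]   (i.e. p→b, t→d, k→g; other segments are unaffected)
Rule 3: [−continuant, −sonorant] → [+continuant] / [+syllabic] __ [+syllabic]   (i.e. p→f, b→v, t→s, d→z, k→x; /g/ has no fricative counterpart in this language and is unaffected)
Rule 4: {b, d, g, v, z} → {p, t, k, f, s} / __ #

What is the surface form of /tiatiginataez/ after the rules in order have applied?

Rule 1 (pre-rhotic lowering): no segment meets the environment; /tiatiginataez/ is unchanged.
Rule 2 (intervocalic voicing): /t/ is a voiceless stop between vowels /a/ and /i/, so it voices to [d]. /t/ is a voiceless stop between vowels /a/ and /a/, so it voices to [d]. /tiatiginataez/ → tiadiginadaez.
Rule 3 (intervocalic spirantization): /d/ is a stop between vowels /a/ and /i/, so it spirantizes to the fricative [z]. /d/ is a stop between vowels /a/ and /a/, so it spirantizes to the fricative [z]. /tiadiginadaez/ → tiaziginazaez.
Rule 4 (final devoicing): /z/ is a voiced obstruent in word-final position, so it devoices to [s]. /tiaziginazaez/ → tiaziginazaes.

tiaziginazaes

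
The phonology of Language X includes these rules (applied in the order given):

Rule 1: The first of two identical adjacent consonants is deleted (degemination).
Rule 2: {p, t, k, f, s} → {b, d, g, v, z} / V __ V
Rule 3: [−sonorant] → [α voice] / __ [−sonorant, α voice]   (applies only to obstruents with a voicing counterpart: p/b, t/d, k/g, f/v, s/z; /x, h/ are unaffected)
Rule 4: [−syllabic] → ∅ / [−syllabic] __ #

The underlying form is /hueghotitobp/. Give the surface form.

Rule 1 (degemination): no segment meets the environment; /hueghotitobp/ is unchanged.
Rule 2 (intervocalic voicing): /t/ is a voiceless obstruent between vowels /o/ and /i/, so it voices to [d]. /t/ is a voiceless obstruent between vowels /i/ and /o/, so it voices to [d]. /hueghotitobp/ → hueghodidobp.
Rule 3 (regressive voicing assimilation): /g/ precedes the voiceless obstruent /h/, so it devoices to [k] by assimilation. /b/ precedes the voiceless obstruent /p/, so it devoices to [p] by assimilation. /hueghodidobp/ → huekhodidopp.
Rule 4 (final cluster simplification): /p/ is the second consonant of a word-final cluster /pp/, so it deletes. /huekhodidopp/ → huekhodidop.

huekhodidop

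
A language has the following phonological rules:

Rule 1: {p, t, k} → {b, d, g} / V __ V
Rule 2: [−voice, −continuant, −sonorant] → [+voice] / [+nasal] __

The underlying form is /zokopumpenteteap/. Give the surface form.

zogobumbendedeap

Rule 1 (intervocalic voicing): /k/ is a voiceless stop between vowels /o/ and /o/, so it voices to [g]. /p/ is a voiceless stop between vowels /o/ and /u/, so it voices to [b]. /t/ is a voiceless stop between vowels /e/ and /e/, so it voices to [d]. /zokopumpenteteap/ → zogobumpentedeap.
Rule 2 (post-nasal voicing): /p/ is a voiceless stop immediately after the nasal /m/, so it voices to [b]. /t/ is a voiceless stop immediately after the nasal /n/, so it voices to [d]. /zogobumpentedeap/ → zogobumbendedeap.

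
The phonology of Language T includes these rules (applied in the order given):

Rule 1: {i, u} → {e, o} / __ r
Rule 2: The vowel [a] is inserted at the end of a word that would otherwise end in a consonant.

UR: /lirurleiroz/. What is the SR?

lerorleeroza

Rule 1 (pre-rhotic lowering): /i/ is a high vowel immediately before /r/, so it lowers to [e]. /u/ is a high vowel immediately before /r/, so it lowers to [o]. /i/ is a high vowel immediately before /r/, so it lowers to [e]. /lirurleiroz/ → lerorleeroz.
Rule 2 (final a-epenthesis): the form ends in the consonant /z/, so [a] is inserted word-finally. /lerorleeroz/ → lerorleeroza.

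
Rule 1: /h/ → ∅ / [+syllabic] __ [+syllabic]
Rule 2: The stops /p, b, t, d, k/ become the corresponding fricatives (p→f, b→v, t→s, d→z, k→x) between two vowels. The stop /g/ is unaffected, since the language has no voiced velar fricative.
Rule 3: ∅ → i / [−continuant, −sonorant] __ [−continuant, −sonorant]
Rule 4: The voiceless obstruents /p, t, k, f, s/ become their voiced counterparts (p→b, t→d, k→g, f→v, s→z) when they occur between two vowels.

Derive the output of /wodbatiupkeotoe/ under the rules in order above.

wodibaziubigeozoe

Rule 1 (intervocalic h-deletion): no segment meets the environment; /wodbatiupkeotoe/ is unchanged.
Rule 2 (intervocalic spirantization): /t/ is a stop between vowels /a/ and /i/, so it spirantizes to the fricative [s]. /t/ is a stop between vowels /o/ and /o/, so it spirantizes to the fricative [s]. /wodbatiupkeotoe/ → wodbasiupkeosoe.
Rule 3 (stop-cluster i-epenthesis): /d/ and /b/ form a stop–stop cluster, so [i] is inserted between them. /p/ and /k/ form a stop–stop cluster, so [i] is inserted between them. /wodbasiupkeosoe/ → wodibasiupikeosoe.
Rule 4 (intervocalic voicing): /s/ is a voiceless obstruent between vowels /a/ and /i/, so it voices to [z]. /p/ is a voiceless obstruent between vowels /u/ and /i/, so it voices to [b]. /k/ is a voiceless obstruent between vowels /i/ and /e/, so it voices to [g]. /s/ is a voiceless obstruent between vowels /o/ and /o/, so it voices to [z]. /wodibasiupikeosoe/ → wodibaziubigeozoe.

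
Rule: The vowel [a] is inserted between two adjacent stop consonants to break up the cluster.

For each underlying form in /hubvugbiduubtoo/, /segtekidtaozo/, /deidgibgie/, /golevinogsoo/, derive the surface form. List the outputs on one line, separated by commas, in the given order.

/hubvugbiduubtoo/: /g/ and /b/ form a stop–stop cluster, so [a] is inserted between them. /b/ and /t/ form a stop–stop cluster, so [a] is inserted between them. → [hubvugabiduubatoo].
/segtekidtaozo/: /g/ and /t/ form a stop–stop cluster, so [a] is inserted between them. /d/ and /t/ form a stop–stop cluster, so [a] is inserted between them. → [segatekidataozo].
/deidgibgie/: /d/ and /g/ form a stop–stop cluster, so [a] is inserted between them. /b/ and /g/ form a stop–stop cluster, so [a] is inserted between them. → [deidagibagie].
/golevinogsoo/: the rule's environment is not met; surfaces unchanged as [golevinogsoo].

hubvugabiduubatoo, segatekidataozo, deidagibagie, golevinogsoo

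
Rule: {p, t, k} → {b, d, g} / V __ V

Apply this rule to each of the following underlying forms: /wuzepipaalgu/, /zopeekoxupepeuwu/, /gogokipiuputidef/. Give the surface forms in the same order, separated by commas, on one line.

/wuzepipaalgu/: /p/ is a voiceless stop between vowels /e/ and /i/, so it voices to [b]. /p/ is a voiceless stop between vowels /i/ and /a/, so it voices to [b]. → [wuzebibaalgu].
/zopeekoxupepeuwu/: /p/ is a voiceless stop between vowels /o/ and /e/, so it voices to [b]. /k/ is a voiceless stop between vowels /e/ and /o/, so it voices to [g]. /p/ is a voiceless stop between vowels /u/ and /e/, so it voices to [b]. /p/ is a voiceless stop between vowels /e/ and /e/, so it voices to [b]. → [zobeegoxubebeuwu].
/gogokipiuputidef/: /k/ is a voiceless stop between vowels /o/ and /i/, so it voices to [g]. /p/ is a voiceless stop between vowels /i/ and /i/, so it voices to [b]. /p/ is a voiceless stop between vowels /u/ and /u/, so it voices to [b]. /t/ is a voiceless stop between vowels /u/ and /i/, so it voices to [d]. → [gogogibiubudidef].

wuzebibaalgu, zobeegoxubebeuwu, gogogibiubudidef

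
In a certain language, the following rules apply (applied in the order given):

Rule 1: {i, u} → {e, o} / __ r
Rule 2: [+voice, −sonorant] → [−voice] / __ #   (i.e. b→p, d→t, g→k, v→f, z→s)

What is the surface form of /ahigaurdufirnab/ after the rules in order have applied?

ahigaordufernap

Rule 1 (pre-rhotic lowering): /u/ is a high vowel immediately before /r/, so it lowers to [o]. /i/ is a high vowel immediately before /r/, so it lowers to [e]. /ahigaurdufirnab/ → ahigaordufernab.
Rule 2 (final devoicing): /b/ is a voiced obstruent in word-final position, so it devoices to [p]. /ahigaordufernab/ → ahigaordufernap.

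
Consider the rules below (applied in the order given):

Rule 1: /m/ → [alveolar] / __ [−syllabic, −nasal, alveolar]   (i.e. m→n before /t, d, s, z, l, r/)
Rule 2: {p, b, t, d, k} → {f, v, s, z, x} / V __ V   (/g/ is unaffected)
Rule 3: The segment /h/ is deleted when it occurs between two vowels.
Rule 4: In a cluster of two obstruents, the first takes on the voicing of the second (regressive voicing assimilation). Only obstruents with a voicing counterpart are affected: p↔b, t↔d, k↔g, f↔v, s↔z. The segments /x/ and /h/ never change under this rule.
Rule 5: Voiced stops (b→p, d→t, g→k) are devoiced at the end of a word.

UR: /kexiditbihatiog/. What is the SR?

Rule 1 (nasal place assimilation): no segment meets the environment; /kexiditbihatiog/ is unchanged.
Rule 2 (intervocalic spirantization): /d/ is a stop between vowels /i/ and /i/, so it spirantizes to the fricative [z]. /t/ is a stop between vowels /a/ and /i/, so it spirantizes to the fricative [s]. /kexiditbihatiog/ → kexizitbihasiog.
Rule 3 (intervocalic h-deletion): /h/ occurs between vowels /i/ and /a/, so it deletes. /kexizitbihasiog/ → kexizitbiasiog.
Rule 4 (regressive voicing assimilation): /t/ precedes the voiced obstruent /b/, so it voices to [d] by assimilation. /kexizitbiasiog/ → kexizidbiasiog.
Rule 5 (final devoicing): /g/ is a voiced stop in word-final position, so it devoices to [k]. /kexizidbiasiog/ → kexizidbiasiok.

kexizidbiasiok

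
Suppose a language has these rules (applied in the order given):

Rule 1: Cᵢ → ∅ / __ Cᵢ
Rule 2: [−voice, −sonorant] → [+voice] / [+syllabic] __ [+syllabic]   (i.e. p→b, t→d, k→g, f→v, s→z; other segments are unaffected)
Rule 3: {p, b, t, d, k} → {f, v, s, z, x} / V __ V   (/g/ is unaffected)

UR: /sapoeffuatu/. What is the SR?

Rule 1 (degemination): /ff/ is a geminate; the first /f/ deletes. /sapoeffuatu/ → sapoefuatu.
Rule 2 (intervocalic voicing): /p/ is a voiceless obstruent between vowels /a/ and /o/, so it voices to [b]. /f/ is a voiceless obstruent between vowels /e/ and /u/, so it voices to [v]. /t/ is a voiceless obstruent between vowels /a/ and /u/, so it voices to [d]. /sapoefuatu/ → saboevuadu.
Rule 3 (intervocalic spirantization): /b/ is a stop between vowels /a/ and /o/, so it spirantizes to the fricative [v]. /d/ is a stop between vowels /a/ and /u/, so it spirantizes to the fricative [z]. /saboevuadu/ → savoevuazu.

savoevuazu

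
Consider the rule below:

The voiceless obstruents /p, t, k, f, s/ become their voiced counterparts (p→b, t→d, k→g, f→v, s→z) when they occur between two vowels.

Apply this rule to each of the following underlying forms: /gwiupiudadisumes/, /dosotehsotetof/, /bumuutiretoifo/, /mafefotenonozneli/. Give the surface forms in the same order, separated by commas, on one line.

/gwiupiudadisumes/: /p/ is a voiceless obstruent between vowels /u/ and /i/, so it voices to [b]. /s/ is a voiceless obstruent between vowels /i/ and /u/, so it voices to [z]. → [gwiubiudadizumes].
/dosotehsotetof/: /s/ is a voiceless obstruent between vowels /o/ and /o/, so it voices to [z]. /t/ is a voiceless obstruent between vowels /o/ and /e/, so it voices to [d]. /t/ is a voiceless obstruent between vowels /o/ and /e/, so it voices to [d]. /t/ is a voiceless obstruent between vowels /e/ and /o/, so it voices to [d]. → [dozodehsodedof].
/bumuutiretoifo/: /t/ is a voiceless obstruent between vowels /u/ and /i/, so it voices to [d]. /t/ is a voiceless obstruent between vowels /e/ and /o/, so it voices to [d]. /f/ is a voiceless obstruent between vowels /i/ and /o/, so it voices to [v]. → [bumuudiredoivo].
/mafefotenonozneli/: /f/ is a voiceless obstruent between vowels /a/ and /e/, so it voices to [v]. /f/ is a voiceless obstruent between vowels /e/ and /o/, so it voices to [v]. /t/ is a voiceless obstruent between vowels /o/ and /e/, so it voices to [d]. → [mavevodenonozneli].

gwiubiudadizumes, dozodehsodedof, bumuudiredoivo, mavevodenonozneli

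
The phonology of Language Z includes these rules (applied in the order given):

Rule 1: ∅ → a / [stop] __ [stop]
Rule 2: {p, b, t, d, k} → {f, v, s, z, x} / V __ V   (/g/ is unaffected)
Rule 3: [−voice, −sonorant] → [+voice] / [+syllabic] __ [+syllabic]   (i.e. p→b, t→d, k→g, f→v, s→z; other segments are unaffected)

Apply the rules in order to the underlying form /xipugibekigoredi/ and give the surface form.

Rule 1 (stop-cluster a-epenthesis): no segment meets the environment; /xipugibekigoredi/ is unchanged.
Rule 2 (intervocalic spirantization): /p/ is a stop between vowels /i/ and /u/, so it spirantizes to the fricative [f]. /b/ is a stop between vowels /i/ and /e/, so it spirantizes to the fricative [v]. /k/ is a stop between vowels /e/ and /i/, so it spirantizes to the fricative [x]. /d/ is a stop between vowels /e/ and /i/, so it spirantizes to the fricative [z]. /xipugibekigoredi/ → xifugivexigorezi.
Rule 3 (intervocalic voicing): /f/ is a voiceless obstruent between vowels /i/ and /u/, so it voices to [v]. /xifugivexigorezi/ → xivugivexigorezi.

xivugivexigorezi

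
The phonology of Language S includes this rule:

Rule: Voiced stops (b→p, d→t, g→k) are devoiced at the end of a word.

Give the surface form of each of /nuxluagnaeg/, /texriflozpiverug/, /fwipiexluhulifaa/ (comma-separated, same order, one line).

nuxluagnaek, texriflozpiveruk, fwipiexluhulifaa

/nuxluagnaeg/: /g/ is a voiced stop in word-final position, so it devoices to [k]. → [nuxluagnaek].
/texriflozpiverug/: /g/ is a voiced stop in word-final position, so it devoices to [k]. → [texriflozpiveruk].
/fwipiexluhulifaa/: the rule's environment is not met; surfaces unchanged as [fwipiexluhulifaa].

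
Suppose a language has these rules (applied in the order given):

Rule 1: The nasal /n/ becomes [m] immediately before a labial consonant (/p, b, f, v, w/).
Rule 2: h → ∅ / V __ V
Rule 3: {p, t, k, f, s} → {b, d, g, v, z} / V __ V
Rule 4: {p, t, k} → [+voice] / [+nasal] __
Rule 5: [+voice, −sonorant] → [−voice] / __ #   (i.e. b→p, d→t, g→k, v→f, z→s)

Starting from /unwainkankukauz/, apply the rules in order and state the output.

umwaingangugaus

Rule 1 (nasal place assimilation): /n/ precedes the labial consonant /w/, so it assimilates in place to [m]. /unwainkankukauz/ → umwainkankukauz.
Rule 2 (intervocalic h-deletion): no segment meets the environment; /umwainkankukauz/ is unchanged.
Rule 3 (intervocalic voicing): /k/ is a voiceless obstruent between vowels /u/ and /a/, so it voices to [g]. /umwainkankukauz/ → umwainkankugauz.
Rule 4 (post-nasal voicing): /k/ is a voiceless stop immediately after the nasal /n/, so it voices to [g]. /k/ is a voiceless stop immediately after the nasal /n/, so it voices to [g]. /umwainkankugauz/ → umwaingangugauz.
Rule 5 (final devoicing): /z/ is a voiced obstruent in word-final position, so it devoices to [s]. /umwaingangugauz/ → umwaingangugaus.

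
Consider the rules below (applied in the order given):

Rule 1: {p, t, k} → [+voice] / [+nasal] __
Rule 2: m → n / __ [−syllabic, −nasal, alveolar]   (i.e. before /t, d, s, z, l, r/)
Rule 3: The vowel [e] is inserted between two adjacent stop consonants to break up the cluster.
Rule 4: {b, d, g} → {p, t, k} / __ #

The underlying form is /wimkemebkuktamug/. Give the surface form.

wimgemebekuketamuk

Rule 1 (post-nasal voicing): /k/ is a voiceless stop immediately after the nasal /m/, so it voices to [g]. /wimkemebkuktamug/ → wimgemebkuktamug.
Rule 2 (nasal place assimilation): no segment meets the environment; /wimgemebkuktamug/ is unchanged.
Rule 3 (stop-cluster e-epenthesis): /b/ and /k/ form a stop–stop cluster, so [e] is inserted between them. /k/ and /t/ form a stop–stop cluster, so [e] is inserted between them. /wimgemebkuktamug/ → wimgemebekuketamug.
Rule 4 (final devoicing): /g/ is a voiced stop in word-final position, so it devoices to [k]. /wimgemebekuketamug/ → wimgemebekuketamuk.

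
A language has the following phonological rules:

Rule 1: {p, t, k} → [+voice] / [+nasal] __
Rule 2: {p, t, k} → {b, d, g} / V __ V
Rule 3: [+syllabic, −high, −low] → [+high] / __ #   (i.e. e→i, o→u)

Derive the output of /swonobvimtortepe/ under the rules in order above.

swonobvimdortebi

Rule 1 (post-nasal voicing): /t/ is a voiceless stop immediately after the nasal /m/, so it voices to [d]. /swonobvimtortepe/ → swonobvimdortepe.
Rule 2 (intervocalic voicing): /p/ is a voiceless stop between vowels /e/ and /e/, so it voices to [b]. /swonobvimdortepe/ → swonobvimdortebe.
Rule 3 (final vowel raising): /e/ is a mid vowel in word-final position, so it raises to [i]. /swonobvimdortebe/ → swonobvimdortebi.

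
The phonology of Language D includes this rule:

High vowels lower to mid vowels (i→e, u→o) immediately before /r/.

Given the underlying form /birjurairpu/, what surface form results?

berjoraerpu

Scanning /birjurairpu/: /i/ is a high vowel immediately before /r/, so it lowers to [e]; /u/ is a high vowel immediately before /r/, so it lowers to [o]; /i/ is a high vowel immediately before /r/, so it lowers to [e]; /u/ at position 11 is not in the conditioning environment.
Result: [berjoraerpu].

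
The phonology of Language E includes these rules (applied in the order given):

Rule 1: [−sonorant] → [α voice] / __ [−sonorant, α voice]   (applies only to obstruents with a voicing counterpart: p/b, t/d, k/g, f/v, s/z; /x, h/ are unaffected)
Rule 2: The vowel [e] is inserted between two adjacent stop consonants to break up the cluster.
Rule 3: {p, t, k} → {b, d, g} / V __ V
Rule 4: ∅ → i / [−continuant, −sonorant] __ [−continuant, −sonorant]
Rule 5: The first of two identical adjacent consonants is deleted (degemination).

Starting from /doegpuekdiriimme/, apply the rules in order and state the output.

doegebuegediriime

Rule 1 (regressive voicing assimilation): /g/ precedes the voiceless obstruent /p/, so it devoices to [k] by assimilation. /k/ precedes the voiced obstruent /d/, so it voices to [g] by assimilation. /doegpuekdiriimme/ → doekpuegdiriimme.
Rule 2 (stop-cluster e-epenthesis): /k/ and /p/ form a stop–stop cluster, so [e] is inserted between them. /g/ and /d/ form a stop–stop cluster, so [e] is inserted between them. /doekpuegdiriimme/ → doekepuegediriimme.
Rule 3 (intervocalic voicing): /k/ is a voiceless stop between vowels /e/ and /e/, so it voices to [g]. /p/ is a voiceless stop between vowels /e/ and /u/, so it voices to [b]. /doekepuegediriimme/ → doegebuegediriimme.
Rule 4 (stop-cluster i-epenthesis): no segment meets the environment; /doegebuegediriimme/ is unchanged.
Rule 5 (degemination): /mm/ is a geminate; the first /m/ deletes. /doegebuegediriimme/ → doegebuegediriime.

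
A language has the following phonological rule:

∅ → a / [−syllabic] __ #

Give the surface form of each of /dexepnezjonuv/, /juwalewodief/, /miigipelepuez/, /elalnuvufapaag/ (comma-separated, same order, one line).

dexepnezjonuva, juwalewodiefa, miigipelepueza, elalnuvufapaaga

/dexepnezjonuv/: the form ends in the consonant /v/, so [a] is inserted word-finally. → [dexepnezjonuva].
/juwalewodief/: the form ends in the consonant /f/, so [a] is inserted word-finally. → [juwalewodiefa].
/miigipelepuez/: the form ends in the consonant /z/, so [a] is inserted word-finally. → [miigipelepueza].
/elalnuvufapaag/: the form ends in the consonant /g/, so [a] is inserted word-finally. → [elalnuvufapaaga].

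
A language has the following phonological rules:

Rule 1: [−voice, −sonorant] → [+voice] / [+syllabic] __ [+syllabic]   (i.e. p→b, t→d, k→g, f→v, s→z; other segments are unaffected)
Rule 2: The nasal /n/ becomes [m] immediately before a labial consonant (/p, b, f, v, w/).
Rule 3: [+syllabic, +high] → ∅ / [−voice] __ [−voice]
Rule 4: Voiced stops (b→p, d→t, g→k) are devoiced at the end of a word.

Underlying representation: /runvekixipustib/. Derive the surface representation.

rumvegixibustip

Rule 1 (intervocalic voicing): /k/ is a voiceless obstruent between vowels /e/ and /i/, so it voices to [g]. /p/ is a voiceless obstruent between vowels /i/ and /u/, so it voices to [b]. /runvekixipustib/ → runvegixibustib.
Rule 2 (nasal place assimilation): /n/ precedes the labial consonant /v/, so it assimilates in place to [m]. /runvegixibustib/ → rumvegixibustib.
Rule 3 (high vowel syncope): no segment meets the environment; /rumvegixibustib/ is unchanged.
Rule 4 (final devoicing): /b/ is a voiced stop in word-final position, so it devoices to [p]. /rumvegixibustib/ → rumvegixibustip.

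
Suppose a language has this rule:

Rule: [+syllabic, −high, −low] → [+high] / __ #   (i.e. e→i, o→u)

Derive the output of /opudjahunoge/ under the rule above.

Scanning /opudjahunoge/: /o/ at position 1 is not in the conditioning environment; /o/ at position 10 is not in the conditioning environment; /e/ is a mid vowel in word-final position, so it raises to [i].
Result: [opudjahunogi].

opudjahunogi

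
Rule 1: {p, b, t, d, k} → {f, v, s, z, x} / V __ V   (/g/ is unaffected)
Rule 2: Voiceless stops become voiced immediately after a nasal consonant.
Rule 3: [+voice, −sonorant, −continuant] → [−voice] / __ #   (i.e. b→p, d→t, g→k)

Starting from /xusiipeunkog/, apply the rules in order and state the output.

xusiifeungok

Rule 1 (intervocalic spirantization): /p/ is a stop between vowels /i/ and /e/, so it spirantizes to the fricative [f]. /xusiipeunkog/ → xusiifeunkog.
Rule 2 (post-nasal voicing): /k/ is a voiceless stop immediately after the nasal /n/, so it voices to [g]. /xusiifeunkog/ → xusiifeungog.
Rule 3 (final devoicing): /g/ is a voiced stop in word-final position, so it devoices to [k]. /xusiifeungog/ → xusiifeungok.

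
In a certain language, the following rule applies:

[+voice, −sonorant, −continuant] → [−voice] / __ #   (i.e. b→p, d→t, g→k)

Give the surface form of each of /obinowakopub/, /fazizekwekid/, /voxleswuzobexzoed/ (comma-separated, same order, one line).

obinowakopup, fazizekwekit, voxleswuzobexzoet

/obinowakopub/: /b/ is a voiced stop in word-final position, so it devoices to [p]. → [obinowakopup].
/fazizekwekid/: /d/ is a voiced stop in word-final position, so it devoices to [t]. → [fazizekwekit].
/voxleswuzobexzoed/: /d/ is a voiced stop in word-final position, so it devoices to [t]. → [voxleswuzobexzoet].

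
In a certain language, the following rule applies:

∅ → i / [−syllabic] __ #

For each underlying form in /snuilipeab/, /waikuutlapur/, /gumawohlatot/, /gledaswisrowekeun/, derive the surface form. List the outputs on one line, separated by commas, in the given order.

snuilipeabi, waikuutlapuri, gumawohlatoti, gledaswisrowekeuni

/snuilipeab/: the form ends in the consonant /b/, so [i] is inserted word-finally. → [snuilipeabi].
/waikuutlapur/: the form ends in the consonant /r/, so [i] is inserted word-finally. → [waikuutlapuri].
/gumawohlatot/: the form ends in the consonant /t/, so [i] is inserted word-finally. → [gumawohlatoti].
/gledaswisrowekeun/: the form ends in the consonant /n/, so [i] is inserted word-finally. → [gledaswisrowekeuni].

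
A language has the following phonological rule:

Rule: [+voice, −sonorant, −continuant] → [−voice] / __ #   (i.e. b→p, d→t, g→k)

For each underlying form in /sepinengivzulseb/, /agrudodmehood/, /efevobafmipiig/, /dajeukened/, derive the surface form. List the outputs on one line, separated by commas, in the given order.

/sepinengivzulseb/: /b/ is a voiced stop in word-final position, so it devoices to [p]. → [sepinengivzulsep].
/agrudodmehood/: /d/ is a voiced stop in word-final position, so it devoices to [t]. → [agrudodmehoot].
/efevobafmipiig/: /g/ is a voiced stop in word-final position, so it devoices to [k]. → [efevobafmipiik].
/dajeukened/: /d/ is a voiced stop in word-final position, so it devoices to [t]. → [dajeukenet].

sepinengivzulsep, agrudodmehoot, efevobafmipiik, dajeukenet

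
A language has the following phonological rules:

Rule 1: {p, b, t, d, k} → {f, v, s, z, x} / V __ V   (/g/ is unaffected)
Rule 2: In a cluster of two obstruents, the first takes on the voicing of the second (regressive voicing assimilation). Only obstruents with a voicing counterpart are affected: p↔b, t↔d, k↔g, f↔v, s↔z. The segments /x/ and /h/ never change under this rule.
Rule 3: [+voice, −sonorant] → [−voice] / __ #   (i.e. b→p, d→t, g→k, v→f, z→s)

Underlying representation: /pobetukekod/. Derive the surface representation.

Rule 1 (intervocalic spirantization): /b/ is a stop between vowels /o/ and /e/, so it spirantizes to the fricative [v]. /t/ is a stop between vowels /e/ and /u/, so it spirantizes to the fricative [s]. /k/ is a stop between vowels /u/ and /e/, so it spirantizes to the fricative [x]. /k/ is a stop between vowels /e/ and /o/, so it spirantizes to the fricative [x]. /pobetukekod/ → povesuxexod.
Rule 2 (regressive voicing assimilation): no segment meets the environment; /povesuxexod/ is unchanged.
Rule 3 (final devoicing): /d/ is a voiced obstruent in word-final position, so it devoices to [t]. /povesuxexod/ → povesuxexot.

povesuxexot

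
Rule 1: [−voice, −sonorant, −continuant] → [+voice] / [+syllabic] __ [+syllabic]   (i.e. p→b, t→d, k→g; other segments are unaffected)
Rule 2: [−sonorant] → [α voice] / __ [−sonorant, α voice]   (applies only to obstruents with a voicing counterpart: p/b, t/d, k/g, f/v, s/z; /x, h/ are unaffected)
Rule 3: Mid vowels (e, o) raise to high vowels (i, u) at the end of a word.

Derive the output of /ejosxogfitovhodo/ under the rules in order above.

ejosxokfidofhodu

Rule 1 (intervocalic voicing): /t/ is a voiceless stop between vowels /i/ and /o/, so it voices to [d]. /ejosxogfitovhodo/ → ejosxogfidovhodo.
Rule 2 (regressive voicing assimilation): /g/ precedes the voiceless obstruent /f/, so it devoices to [k] by assimilation. /v/ precedes the voiceless obstruent /h/, so it devoices to [f] by assimilation. /ejosxogfidovhodo/ → ejosxokfidofhodo.
Rule 3 (final vowel raising): /o/ is a mid vowel in word-final position, so it raises to [u]. /ejosxokfidofhodo/ → ejosxokfidofhodu.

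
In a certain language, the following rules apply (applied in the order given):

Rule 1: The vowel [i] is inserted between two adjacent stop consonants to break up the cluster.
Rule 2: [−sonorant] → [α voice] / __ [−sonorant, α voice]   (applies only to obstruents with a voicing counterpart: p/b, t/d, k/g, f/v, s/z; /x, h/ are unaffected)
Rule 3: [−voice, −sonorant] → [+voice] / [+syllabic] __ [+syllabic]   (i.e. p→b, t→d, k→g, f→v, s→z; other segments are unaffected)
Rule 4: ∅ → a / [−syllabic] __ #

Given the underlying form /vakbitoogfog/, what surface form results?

vagibidookfoga

Rule 1 (stop-cluster i-epenthesis): /k/ and /b/ form a stop–stop cluster, so [i] is inserted between them. /vakbitoogfog/ → vakibitoogfog.
Rule 2 (regressive voicing assimilation): /g/ precedes the voiceless obstruent /f/, so it devoices to [k] by assimilation. /vakibitoogfog/ → vakibitookfog.
Rule 3 (intervocalic voicing): /k/ is a voiceless obstruent between vowels /a/ and /i/, so it voices to [g]. /t/ is a voiceless obstruent between vowels /i/ and /o/, so it voices to [d]. /vakibitookfog/ → vagibidookfog.
Rule 4 (final a-epenthesis): the form ends in the consonant /g/, so [a] is inserted word-finally. /vagibidookfog/ → vagibidookfoga.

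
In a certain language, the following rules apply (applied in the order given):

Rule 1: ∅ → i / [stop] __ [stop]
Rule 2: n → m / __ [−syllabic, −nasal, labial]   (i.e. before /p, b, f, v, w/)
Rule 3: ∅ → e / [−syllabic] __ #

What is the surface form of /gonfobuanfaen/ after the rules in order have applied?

Rule 1 (stop-cluster i-epenthesis): no segment meets the environment; /gonfobuanfaen/ is unchanged.
Rule 2 (nasal place assimilation): /n/ precedes the labial consonant /f/, so it assimilates in place to [m]. /n/ precedes the labial consonant /f/, so it assimilates in place to [m]. /gonfobuanfaen/ → gomfobuamfaen.
Rule 3 (final e-epenthesis): the form ends in the consonant /n/, so [e] is inserted word-finally. /gomfobuamfaen/ → gomfobuamfaene.

gomfobuamfaene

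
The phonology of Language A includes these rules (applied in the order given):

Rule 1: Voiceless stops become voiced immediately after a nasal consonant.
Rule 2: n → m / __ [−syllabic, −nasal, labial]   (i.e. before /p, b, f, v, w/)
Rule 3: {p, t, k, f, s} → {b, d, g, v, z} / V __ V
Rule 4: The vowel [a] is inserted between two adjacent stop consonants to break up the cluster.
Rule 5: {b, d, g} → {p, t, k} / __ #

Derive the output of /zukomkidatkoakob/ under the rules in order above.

Rule 1 (post-nasal voicing): /k/ is a voiceless stop immediately after the nasal /m/, so it voices to [g]. /zukomkidatkoakob/ → zukomgidatkoakob.
Rule 2 (nasal place assimilation): no segment meets the environment; /zukomgidatkoakob/ is unchanged.
Rule 3 (intervocalic voicing): /k/ is a voiceless obstruent between vowels /u/ and /o/, so it voices to [g]. /k/ is a voiceless obstruent between vowels /a/ and /o/, so it voices to [g]. /zukomgidatkoakob/ → zugomgidatkoagob.
Rule 4 (stop-cluster a-epenthesis): /t/ and /k/ form a stop–stop cluster, so [a] is inserted between them. /zugomgidatkoagob/ → zugomgidatakoagob.
Rule 5 (final devoicing): /b/ is a voiced stop in word-final position, so it devoices to [p]. /zugomgidatakoagob/ → zugomgidatakoagop.

zugomgidatakoagop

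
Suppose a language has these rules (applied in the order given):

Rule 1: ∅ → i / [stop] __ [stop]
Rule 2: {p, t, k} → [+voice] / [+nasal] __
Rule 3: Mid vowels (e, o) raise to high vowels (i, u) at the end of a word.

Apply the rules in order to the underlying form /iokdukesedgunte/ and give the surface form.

Rule 1 (stop-cluster i-epenthesis): /k/ and /d/ form a stop–stop cluster, so [i] is inserted between them. /d/ and /g/ form a stop–stop cluster, so [i] is inserted between them. /iokdukesedgunte/ → iokidukesedigunte.
Rule 2 (post-nasal voicing): /t/ is a voiceless stop immediately after the nasal /n/, so it voices to [d]. /iokidukesedigunte/ → iokidukesedigunde.
Rule 3 (final vowel raising): /e/ is a mid vowel in word-final position, so it raises to [i]. /iokidukesedigunde/ → iokidukesedigundi.

iokidukesedigundi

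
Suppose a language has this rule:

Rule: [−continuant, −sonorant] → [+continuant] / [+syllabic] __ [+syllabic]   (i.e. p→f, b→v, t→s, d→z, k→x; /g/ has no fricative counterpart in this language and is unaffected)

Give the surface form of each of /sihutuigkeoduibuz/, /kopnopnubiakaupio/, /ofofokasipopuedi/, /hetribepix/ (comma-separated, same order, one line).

sihusuigkeozuivuz, kopnopnuviaxaufio, ofofoxasifofuezi, hetrivefix

/sihutuigkeoduibuz/: /t/ is a stop between vowels /u/ and /u/, so it spirantizes to the fricative [s]. /d/ is a stop between vowels /o/ and /u/, so it spirantizes to the fricative [z]. /b/ is a stop between vowels /i/ and /u/, so it spirantizes to the fricative [v]. → [sihusuigkeozuivuz].
/kopnopnubiakaupio/: /b/ is a stop between vowels /u/ and /i/, so it spirantizes to the fricative [v]. /k/ is a stop between vowels /a/ and /a/, so it spirantizes to the fricative [x]. /p/ is a stop between vowels /u/ and /i/, so it spirantizes to the fricative [f]. → [kopnopnuviaxaufio].
/ofofokasipopuedi/: /k/ is a stop between vowels /o/ and /a/, so it spirantizes to the fricative [x]. /p/ is a stop between vowels /i/ and /o/, so it spirantizes to the fricative [f]. /p/ is a stop between vowels /o/ and /u/, so it spirantizes to the fricative [f]. /d/ is a stop between vowels /e/ and /i/, so it spirantizes to the fricative [z]. → [ofofoxasifofuezi].
/hetribepix/: /b/ is a stop between vowels /i/ and /e/, so it spirantizes to the fricative [v]. /p/ is a stop between vowels /e/ and /i/, so it spirantizes to the fricative [f]. → [hetrivefix].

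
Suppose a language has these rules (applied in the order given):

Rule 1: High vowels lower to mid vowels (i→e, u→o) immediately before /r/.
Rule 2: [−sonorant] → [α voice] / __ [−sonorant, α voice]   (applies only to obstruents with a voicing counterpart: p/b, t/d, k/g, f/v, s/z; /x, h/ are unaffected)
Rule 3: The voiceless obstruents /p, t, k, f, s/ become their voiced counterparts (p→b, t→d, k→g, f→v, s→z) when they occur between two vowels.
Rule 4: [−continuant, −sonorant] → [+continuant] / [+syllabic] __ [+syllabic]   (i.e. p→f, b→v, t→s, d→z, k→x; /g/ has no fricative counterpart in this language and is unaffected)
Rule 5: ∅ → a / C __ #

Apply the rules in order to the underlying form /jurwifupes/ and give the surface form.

Rule 1 (pre-rhotic lowering): /u/ is a high vowel immediately before /r/, so it lowers to [o]. /jurwifupes/ → jorwifupes.
Rule 2 (regressive voicing assimilation): no segment meets the environment; /jorwifupes/ is unchanged.
Rule 3 (intervocalic voicing): /f/ is a voiceless obstruent between vowels /i/ and /u/, so it voices to [v]. /p/ is a voiceless obstruent between vowels /u/ and /e/, so it voices to [b]. /jorwifupes/ → jorwivubes.
Rule 4 (intervocalic spirantization): /b/ is a stop between vowels /u/ and /e/, so it spirantizes to the fricative [v]. /jorwivubes/ → jorwivuves.
Rule 5 (final a-epenthesis): the form ends in the consonant /s/, so [a] is inserted word-finally. /jorwivuves/ → jorwivuvesa.

jorwivuvesa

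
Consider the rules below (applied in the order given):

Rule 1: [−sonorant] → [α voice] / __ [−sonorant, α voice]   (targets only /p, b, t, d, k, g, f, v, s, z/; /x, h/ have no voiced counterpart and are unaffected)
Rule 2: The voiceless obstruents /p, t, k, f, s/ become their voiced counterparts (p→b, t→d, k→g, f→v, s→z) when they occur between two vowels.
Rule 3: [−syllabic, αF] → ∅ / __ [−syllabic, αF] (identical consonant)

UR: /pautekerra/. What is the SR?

paudegera

Rule 1 (regressive voicing assimilation): no segment meets the environment; /pautekerra/ is unchanged.
Rule 2 (intervocalic voicing): /t/ is a voiceless obstruent between vowels /u/ and /e/, so it voices to [d]. /k/ is a voiceless obstruent between vowels /e/ and /e/, so it voices to [g]. /pautekerra/ → paudegerra.
Rule 3 (degemination): /rr/ is a geminate; the first /r/ deletes. /paudegerra/ → paudegera.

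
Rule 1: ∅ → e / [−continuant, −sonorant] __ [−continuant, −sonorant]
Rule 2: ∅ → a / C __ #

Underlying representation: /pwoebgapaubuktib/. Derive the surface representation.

Rule 1 (stop-cluster e-epenthesis): /b/ and /g/ form a stop–stop cluster, so [e] is inserted between them. /k/ and /t/ form a stop–stop cluster, so [e] is inserted between them. /pwoebgapaubuktib/ → pwoebegapaubuketib.
Rule 2 (final a-epenthesis): the form ends in the consonant /b/, so [a] is inserted word-finally. /pwoebegapaubuketib/ → pwoebegapaubuketiba.

pwoebegapaubuketiba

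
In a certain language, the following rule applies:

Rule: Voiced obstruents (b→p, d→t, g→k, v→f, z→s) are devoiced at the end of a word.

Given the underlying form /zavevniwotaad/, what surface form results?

/d/ is a voiced obstruent in word-final position, so it devoices to [t].
Surface form: [zavevniwotaat].

zavevniwotaat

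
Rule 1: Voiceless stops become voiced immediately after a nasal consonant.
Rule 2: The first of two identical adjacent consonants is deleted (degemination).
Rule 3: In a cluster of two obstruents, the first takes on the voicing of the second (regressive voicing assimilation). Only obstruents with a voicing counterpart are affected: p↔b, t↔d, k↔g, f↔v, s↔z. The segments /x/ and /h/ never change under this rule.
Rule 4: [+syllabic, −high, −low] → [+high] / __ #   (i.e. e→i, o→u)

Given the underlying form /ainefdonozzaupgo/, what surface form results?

ainevdonozaubgu

Rule 1 (post-nasal voicing): no segment meets the environment; /ainefdonozzaupgo/ is unchanged.
Rule 2 (degemination): /zz/ is a geminate; the first /z/ deletes. /ainefdonozzaupgo/ → ainefdonozaupgo.
Rule 3 (regressive voicing assimilation): /f/ precedes the voiced obstruent /d/, so it voices to [v] by assimilation. /p/ precedes the voiced obstruent /g/, so it voices to [b] by assimilation. /ainefdonozaupgo/ → ainevdonozaubgo.
Rule 4 (final vowel raising): /o/ is a mid vowel in word-final position, so it raises to [u]. /ainevdonozaubgo/ → ainevdonozaubgu.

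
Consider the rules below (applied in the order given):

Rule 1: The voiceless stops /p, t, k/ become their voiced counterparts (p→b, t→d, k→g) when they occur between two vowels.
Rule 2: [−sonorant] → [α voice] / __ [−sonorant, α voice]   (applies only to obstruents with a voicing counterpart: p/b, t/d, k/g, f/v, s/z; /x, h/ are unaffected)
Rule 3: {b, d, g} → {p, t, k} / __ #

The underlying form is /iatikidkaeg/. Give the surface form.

iadigitkaek

Rule 1 (intervocalic voicing): /t/ is a voiceless stop between vowels /a/ and /i/, so it voices to [d]. /k/ is a voiceless stop between vowels /i/ and /i/, so it voices to [g]. /iatikidkaeg/ → iadigidkaeg.
Rule 2 (regressive voicing assimilation): /d/ precedes the voiceless obstruent /k/, so it devoices to [t] by assimilation. /iadigidkaeg/ → iadigitkaeg.
Rule 3 (final devoicing): /g/ is a voiced stop in word-final position, so it devoices to [k]. /iadigitkaeg/ → iadigitkaek.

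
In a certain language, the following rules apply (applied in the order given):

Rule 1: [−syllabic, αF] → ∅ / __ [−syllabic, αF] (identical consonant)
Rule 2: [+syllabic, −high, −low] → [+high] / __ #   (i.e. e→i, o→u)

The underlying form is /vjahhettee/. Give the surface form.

vjahetei

Rule 1 (degemination): /hh/ is a geminate; the first /h/ deletes. /tt/ is a geminate; the first /t/ deletes. /vjahhettee/ → vjahetee.
Rule 2 (final vowel raising): /e/ is a mid vowel in word-final position, so it raises to [i]. /vjahetee/ → vjahetei.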